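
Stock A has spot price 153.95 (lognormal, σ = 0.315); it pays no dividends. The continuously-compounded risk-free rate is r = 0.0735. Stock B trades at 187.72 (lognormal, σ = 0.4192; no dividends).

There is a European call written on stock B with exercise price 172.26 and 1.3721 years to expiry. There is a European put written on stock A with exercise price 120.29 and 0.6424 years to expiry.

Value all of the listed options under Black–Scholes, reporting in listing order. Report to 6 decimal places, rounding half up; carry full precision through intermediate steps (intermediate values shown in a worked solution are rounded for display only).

price(stock B call K=172.26) = 51.623528
price(stock A put K=120.29) = 2.014111

[stock B call K=172.26]
σ√T = 0.4192·√1.3721 = 0.491037
d₁ = (ln(S/K) + (r+σ²/2)T) / (σ√T) = (ln(187.72/172.26) + (0.0735+0.4192²/2)·1.3721) / 0.491037 = (0.085947 + 0.221408) / 0.491037 = 0.625930
d₂ = d₁ − σ√T = 0.625930 − 0.491037 = 0.134893
e^{−rT} = 0.904069
N(d₁) = 0.734319,  N(d₂) = 0.553652
price = S·N(d₁) − K·e^{−rT}·N(d₂) = 137.846441 − 86.222912 = 51.623528
[stock A put K=120.29]
σ√T = 0.315·√0.6424 = 0.252472
d₁ = (ln(S/K) + (r+σ²/2)T) / (σ√T) = (ln(153.95/120.29) + (0.0735+0.315²/2)·0.6424) / 0.252472 = (0.246722 + 0.079087) / 0.252472 = 1.290479
d₂ = d₁ − σ√T = 1.290479 − 0.252472 = 1.038007
e^{−rT} = 0.953881
N(−d₁) = 0.098442,  N(−d₂) = 0.149633
price = K·e^{−rT}·N(−d₂) − S·N(−d₁) = 17.169292 − 15.155181 = 2.014111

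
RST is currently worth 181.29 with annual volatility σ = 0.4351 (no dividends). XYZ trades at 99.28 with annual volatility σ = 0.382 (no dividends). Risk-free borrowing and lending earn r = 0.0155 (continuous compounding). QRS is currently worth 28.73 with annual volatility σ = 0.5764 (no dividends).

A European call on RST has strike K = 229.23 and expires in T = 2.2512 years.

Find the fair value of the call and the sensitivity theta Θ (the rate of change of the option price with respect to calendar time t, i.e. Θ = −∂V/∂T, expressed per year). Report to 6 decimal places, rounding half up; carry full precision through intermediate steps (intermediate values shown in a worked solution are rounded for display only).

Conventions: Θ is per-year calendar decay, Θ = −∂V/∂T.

price = 33.777348
Θ = -11.388817

σ√T = 0.4351·√2.2512 = 0.652824
d₁ = (ln(S/K) + (r+σ²/2)T) / (σ√T) = (ln(181.29/229.23) + (0.0155+0.4351²/2)·2.2512) / 0.652824 = (-0.234628 + 0.247983) / 0.652824 = 0.020458
d₂ = d₁ − σ√T = 0.020458 − 0.652824 = -0.632366
e^{−rT} = 0.965708
N(d₁) = 0.508161,  N(d₂) = 0.263574
Call price V = S·N(d₁) − K·e^{−rT}·N(d₂) = 92.124486 − 58.347138 = 33.777348
φ(d₁) = (1/√(2π))·e^{−d₁²/2} = 0.398859
Θ = −S·φ(d₁)·σ/(2√T) − r·K·e^{−rT}·N(d₂) = −10.484436 − 0.904381 = -11.388817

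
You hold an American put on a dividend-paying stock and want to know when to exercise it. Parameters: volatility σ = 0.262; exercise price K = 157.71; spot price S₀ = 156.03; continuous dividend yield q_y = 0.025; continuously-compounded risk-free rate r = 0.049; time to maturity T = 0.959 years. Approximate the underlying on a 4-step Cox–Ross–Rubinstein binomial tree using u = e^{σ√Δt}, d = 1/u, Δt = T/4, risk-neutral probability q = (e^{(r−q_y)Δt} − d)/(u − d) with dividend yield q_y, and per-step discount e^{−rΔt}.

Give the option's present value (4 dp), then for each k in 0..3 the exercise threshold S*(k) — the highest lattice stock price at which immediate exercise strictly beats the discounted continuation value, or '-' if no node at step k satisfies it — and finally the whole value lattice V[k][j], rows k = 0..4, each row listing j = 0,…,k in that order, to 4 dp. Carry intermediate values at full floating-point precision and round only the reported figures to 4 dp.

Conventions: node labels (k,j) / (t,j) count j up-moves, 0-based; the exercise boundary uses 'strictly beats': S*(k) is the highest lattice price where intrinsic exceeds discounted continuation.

price = 14.7154
boundary = - - 120.7202 137.2442
tree:
14.7154
23.8243 5.6044
36.9898 10.7176 0.4261
51.5243 20.4658 0.8461 0.0000
64.3089 36.9898 1.6800 0.0000 0.0000

Δt=0.23975, u=1.13688, d=0.87960, q=0.49040, disc=e^(-rΔt)=0.98832
k=4 terminal: V=max(K-S,0) → 64.3089 36.9898 1.6800 0.0000 0.0000
k=3: j=0 S=106.1857 intr=51.5243 cont=50.3170 V=51.5243[EX]; j=1 S=137.2442 intr=20.4658 cont=19.4440 V=20.4658[EX]; j=2 S=177.3872 intr=0.0000 cont=0.8461 V=0.8461[hold]; j=3 S=229.2716 intr=0.0000 cont=0.0000 V=0.0000[hold]  S*(3)=137.2442
k=2: j=0 S=120.7202 intr=36.9898 cont=35.8693 V=36.9898[EX]; j=1 S=156.0300 intr=1.6800 cont=10.7176 V=10.7176[hold]; j=2 S=201.6677 intr=0.0000 cont=0.4261 V=0.4261[hold]  S*(2)=120.7202
k=1: j=0 S=137.2442 intr=20.4658 cont=23.8243 V=23.8243[hold]; j=1 S=177.3872 intr=0.0000 cont=5.6044 V=5.6044[hold]  S*(1)=-
k=0: j=0 S=156.0300 intr=1.6800 cont=14.7154 V=14.7154[hold]  S*(0)=-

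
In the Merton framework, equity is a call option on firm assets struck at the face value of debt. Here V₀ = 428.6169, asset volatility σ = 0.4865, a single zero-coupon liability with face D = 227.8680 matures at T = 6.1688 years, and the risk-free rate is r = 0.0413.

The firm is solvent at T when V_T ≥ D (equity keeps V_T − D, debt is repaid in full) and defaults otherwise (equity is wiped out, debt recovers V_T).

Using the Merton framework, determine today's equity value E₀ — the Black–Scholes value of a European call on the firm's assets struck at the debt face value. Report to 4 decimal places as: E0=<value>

With assets at 428.6169 and a single debt payment of 227.8680 at 6.1688 years:
d₁ = [ln(V₀/D) + (r + σ²/2)T] / (σ√T)
   = [ln(428.6169/227.8680) + (0.0413 + 0.5·0.4865²)·6.1688] / (0.4865·√6.1688)
   = [0.631797 + 0.984794] / 1.208323 = 1.337880
d₂ = d₁ − σ√T = 1.337880 − 1.208323 = 0.129556
N(d₁) = 0.909532,  N(d₂) = 0.551541,  e^(−rT) = 0.775094
E₀ = V₀·N(d₁) − D·e^(−rT)·N(d₂)
   = 428.6169·0.909532 − 227.8680·0.775094·0.551541 = 292.428175

E0=292.4282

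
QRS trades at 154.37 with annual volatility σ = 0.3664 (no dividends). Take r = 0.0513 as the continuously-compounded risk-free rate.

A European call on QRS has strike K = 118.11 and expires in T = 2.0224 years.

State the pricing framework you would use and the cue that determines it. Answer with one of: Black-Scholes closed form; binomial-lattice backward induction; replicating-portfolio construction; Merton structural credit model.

Key observation: everything needed for the exact continuous-time valuation of the European call on QRS (strike 118.11) is given, and no feature rules the closed form out.

framework: Black-Scholes closed form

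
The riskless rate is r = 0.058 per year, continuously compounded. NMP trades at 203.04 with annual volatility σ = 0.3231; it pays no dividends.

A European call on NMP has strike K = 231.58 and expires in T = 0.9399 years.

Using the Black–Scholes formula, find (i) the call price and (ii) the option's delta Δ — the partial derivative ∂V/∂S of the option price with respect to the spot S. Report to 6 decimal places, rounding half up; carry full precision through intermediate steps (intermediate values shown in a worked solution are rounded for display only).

σ√T = 0.3231·√0.9399 = 0.313240
d₁ = (ln(S/K) + (r+σ²/2)T) / (σ√T) = (ln(203.04/231.58) + (0.058+0.3231²/2)·0.9399) / 0.313240 = (-0.131522 + 0.103574) / 0.313240 = -0.089223
d₂ = d₁ − σ√T = -0.089223 − 0.313240 = -0.402464
e^{−rT} = 0.946945
N(d₁) = 0.464452,  N(d₂) = 0.343671
Call price V = S·N(d₁) − K·e^{−rT}·N(d₂) = 94.302364 − 75.364900 = 18.937464
Δ = N(d₁) = 0.464452

price = 18.937464
Δ = 0.464452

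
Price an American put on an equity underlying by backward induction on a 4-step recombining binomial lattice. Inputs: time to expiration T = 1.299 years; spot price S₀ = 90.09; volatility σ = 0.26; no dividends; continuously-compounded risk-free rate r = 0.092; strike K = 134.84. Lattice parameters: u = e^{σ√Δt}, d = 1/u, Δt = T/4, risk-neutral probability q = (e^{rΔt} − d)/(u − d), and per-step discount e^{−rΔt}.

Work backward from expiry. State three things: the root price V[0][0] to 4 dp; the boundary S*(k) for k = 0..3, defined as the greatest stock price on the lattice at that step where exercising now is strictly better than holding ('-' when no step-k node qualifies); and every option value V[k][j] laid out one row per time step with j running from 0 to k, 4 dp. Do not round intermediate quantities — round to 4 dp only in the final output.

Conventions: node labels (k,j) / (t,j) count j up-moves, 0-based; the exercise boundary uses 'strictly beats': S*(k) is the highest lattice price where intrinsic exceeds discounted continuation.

Δt=0.32475, u=1.15971, d=0.86229, q=0.56500, disc=e^(-rΔt)=0.97056
k=4 terminal: V=max(K-S,0) → 85.0335 67.8544 44.7500 13.6765 0.0000
k=3: j=0 S=57.7609 intr=77.0791 cont=73.1101 V=77.0791[EX]; j=1 S=77.6835 intr=57.1565 cont=53.1874 V=57.1565[EX]; j=2 S=104.4778 intr=30.3622 cont=26.3931 V=30.3622[EX]; j=3 S=140.5139 intr=0.0000 cont=5.7742 V=5.7742[hold]  S*(3)=104.4778
k=2: j=0 S=66.9856 intr=67.8544 cont=63.8854 V=67.8544[EX]; j=1 S=90.0900 intr=44.7500 cont=40.7810 V=44.7500[EX]; j=2 S=121.1635 intr=13.6765 cont=15.9853 V=15.9853[hold]  S*(2)=90.0900
k=1: j=0 S=77.6835 intr=57.1565 cont=53.1874 V=57.1565[EX]; j=1 S=104.4778 intr=30.3622 cont=27.6592 V=30.3622[EX]  S*(1)=104.4778
k=0: j=0 S=90.0900 intr=44.7500 cont=40.7810 V=44.7500[EX]  S*(0)=90.0900

price = 44.7500
boundary = 90.0900 104.4778 90.0900 104.4778
tree:
44.7500
57.1565 30.3622
67.8544 44.7500 15.9853
77.0791 57.1565 30.3622 5.7742
85.0335 67.8544 44.7500 13.6765 0.0000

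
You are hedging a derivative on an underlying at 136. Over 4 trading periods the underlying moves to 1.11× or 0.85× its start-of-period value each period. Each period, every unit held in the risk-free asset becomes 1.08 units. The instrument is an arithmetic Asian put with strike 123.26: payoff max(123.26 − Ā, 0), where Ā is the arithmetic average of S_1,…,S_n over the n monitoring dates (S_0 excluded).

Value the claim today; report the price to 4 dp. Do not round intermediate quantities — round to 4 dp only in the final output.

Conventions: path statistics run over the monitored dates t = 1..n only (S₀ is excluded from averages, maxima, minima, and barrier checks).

price = 0.1942

Set p* = 0.8846 (from d < R < u); the path-dependent value is the discounted p*-expectation over all price paths.
Enumerate all 2^4 = 16 price paths (U = up ×1.11, D = down ×0.85); each path with k up-moves has probability p*^k·(1−p*)^(4−k).
DDDD: Ā=92.0935, payoff=31.1665, prob=0.000177
UDDD: Ā=120.2632, payoff=2.9968, prob=0.001359
DUDD: Ā=111.4232, payoff=11.8368, prob=0.001359
UUDD: Ā=145.5056, payoff=0.0000, prob=0.010418
DDUD: Ā=103.9092, payoff=19.3508, prob=0.001359
UDUD: Ā=135.6932, payoff=0.0000, prob=0.010418
DUUD: Ā=126.8532, payoff=0.0000, prob=0.010418
UUUD: Ā=165.6554, payoff=0.0000, prob=0.079875
DDDU: Ā=97.5223, payoff=25.7377, prob=0.001359
UDDU: Ā=127.3527, payoff=0.0000, prob=0.010418
DUDU: Ā=118.5127, payoff=4.7473, prob=0.010418
UUDU: Ā=154.7636, payoff=0.0000, prob=0.079875
DDUU: Ā=110.9987, payoff=12.2613, prob=0.010418
UDUU: Ā=144.9512, payoff=0.0000, prob=0.079875
DUUU: Ā=136.1112, payoff=0.0000, prob=0.079875
UUUU: Ā=177.7452, payoff=0.0000, prob=0.612376
Price = Σ prob·payoff / R^4 = 0.264159 / 1.360489 = 0.1942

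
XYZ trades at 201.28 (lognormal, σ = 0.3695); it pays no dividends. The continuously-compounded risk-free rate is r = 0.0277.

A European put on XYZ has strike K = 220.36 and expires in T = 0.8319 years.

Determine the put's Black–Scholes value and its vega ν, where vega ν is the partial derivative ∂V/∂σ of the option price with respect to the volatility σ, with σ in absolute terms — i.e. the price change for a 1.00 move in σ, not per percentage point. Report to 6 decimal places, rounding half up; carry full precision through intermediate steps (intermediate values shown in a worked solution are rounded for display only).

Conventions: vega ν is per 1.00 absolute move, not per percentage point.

price = 35.457434
ν = 73.202522

σ√T = 0.3695·√0.8319 = 0.337016
d₁ = (ln(S/K) + (r+σ²/2)T) / (σ√T) = (ln(201.28/220.36) + (0.0277+0.3695²/2)·0.8319) / 0.337016 = (-0.090566 + 0.079833) / 0.337016 = -0.031845
d₂ = d₁ − σ√T = -0.031845 − 0.337016 = -0.368860
e^{−rT} = 0.977220
N(−d₁) = 0.512702,  N(−d₂) = 0.643884
Put price V = K·e^{−rT}·N(−d₂) − S·N(−d₁) = 138.654115 − 103.196681 = 35.457434
φ(d₁) = (1/√(2π))·e^{−d₁²/2} = 0.398740
ν = S·φ(d₁)·√T = 73.202522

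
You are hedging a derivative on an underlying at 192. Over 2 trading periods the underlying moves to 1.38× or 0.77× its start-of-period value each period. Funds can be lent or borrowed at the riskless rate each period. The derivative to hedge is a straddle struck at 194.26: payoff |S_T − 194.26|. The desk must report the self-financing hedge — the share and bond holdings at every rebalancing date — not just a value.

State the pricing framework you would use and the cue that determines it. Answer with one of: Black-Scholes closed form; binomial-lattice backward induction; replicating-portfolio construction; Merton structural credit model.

framework: replicating-portfolio construction

Key observation: the mandate to exhibit the hedge at every date and state singles out the replicating-portfolio construction on the 2-period tree with factors 1.38 and 0.77 from 192.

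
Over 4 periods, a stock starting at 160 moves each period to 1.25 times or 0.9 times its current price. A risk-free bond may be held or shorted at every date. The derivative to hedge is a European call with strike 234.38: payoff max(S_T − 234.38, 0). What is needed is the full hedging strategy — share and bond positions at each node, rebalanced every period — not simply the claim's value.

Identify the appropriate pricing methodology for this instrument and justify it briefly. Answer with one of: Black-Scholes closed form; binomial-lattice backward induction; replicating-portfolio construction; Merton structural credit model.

framework: replicating-portfolio construction

Key observation: the deliverable is the dynamic trading strategy on the 4-step tree (spot 160, moves 1.25 and 0.9), so the valuation must go through the node-by-node replicating-portfolio solve.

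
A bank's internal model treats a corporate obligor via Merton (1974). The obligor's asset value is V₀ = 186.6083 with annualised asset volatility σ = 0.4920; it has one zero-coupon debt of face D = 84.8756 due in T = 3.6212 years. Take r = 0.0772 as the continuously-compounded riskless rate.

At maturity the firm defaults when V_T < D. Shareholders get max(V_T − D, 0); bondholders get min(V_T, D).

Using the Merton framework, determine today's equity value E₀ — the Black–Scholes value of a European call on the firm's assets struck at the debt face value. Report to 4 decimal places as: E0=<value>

Equity is a call on the firm's assets struck at D = 84.8756:
d₁ = [ln(V₀/D) + (r + σ²/2)T] / (σ√T)
   = [ln(186.6083/84.8756) + (0.0772 + 0.5·0.4920²)·3.6212] / (0.4920·√3.6212)
   = [0.787825 + 0.717838] / 0.936249 = 1.608186
d₂ = d₁ − σ√T = 1.608186 − 0.936249 = 0.671937
N(d₁) = 0.946103,  N(d₂) = 0.749188,  e^(−rT) = 0.756119
E₀ = V₀·N(d₁) − D·e^(−rT)·N(d₂)
   = 186.6083·0.946103 − 84.8756·0.756119·0.749188 = 128.470701

E0=128.4707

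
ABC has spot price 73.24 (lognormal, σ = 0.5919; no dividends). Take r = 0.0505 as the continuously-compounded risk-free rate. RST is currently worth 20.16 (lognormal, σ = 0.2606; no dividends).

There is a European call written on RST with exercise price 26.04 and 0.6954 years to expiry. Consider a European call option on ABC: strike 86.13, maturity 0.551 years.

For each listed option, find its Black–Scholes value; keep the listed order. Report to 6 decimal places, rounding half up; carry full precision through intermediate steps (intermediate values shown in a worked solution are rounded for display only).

[RST call K=26.04]
σ√T = 0.2606·√0.6954 = 0.217316
d₁ = (ln(S/K) + (r+σ²/2)T) / (σ√T) = (ln(20.16/26.04) + (0.0505+0.2606²/2)·0.6954) / 0.217316 = (-0.255933 + 0.058731) / 0.217316 = -0.907446
d₂ = d₁ − σ√T = -0.907446 − 0.217316 = -1.124762
e^{−rT} = 0.965492
N(d₁) = 0.182086,  N(d₂) = 0.130345
price = S·N(d₁) − K·e^{−rT}·N(d₂) = 3.670844 − 3.277055 = 0.393788
[ABC call K=86.13]
σ√T = 0.5919·√0.551 = 0.439364
d₁ = (ln(S/K) + (r+σ²/2)T) / (σ√T) = (ln(73.24/86.13) + (0.0505+0.5919²/2)·0.551) / 0.439364 = (-0.162116 + 0.124346) / 0.439364 = -0.085966
d₂ = d₁ − σ√T = -0.085966 − 0.439364 = -0.525330
e^{−rT} = 0.972558
N(d₁) = 0.465747,  N(d₂) = 0.299677
price = S·N(d₁) − K·e^{−rT}·N(d₂) = 34.111289 − 25.102872 = 9.008417

price(RST call K=26.04) = 0.393788
price(ABC call K=86.13) = 9.008417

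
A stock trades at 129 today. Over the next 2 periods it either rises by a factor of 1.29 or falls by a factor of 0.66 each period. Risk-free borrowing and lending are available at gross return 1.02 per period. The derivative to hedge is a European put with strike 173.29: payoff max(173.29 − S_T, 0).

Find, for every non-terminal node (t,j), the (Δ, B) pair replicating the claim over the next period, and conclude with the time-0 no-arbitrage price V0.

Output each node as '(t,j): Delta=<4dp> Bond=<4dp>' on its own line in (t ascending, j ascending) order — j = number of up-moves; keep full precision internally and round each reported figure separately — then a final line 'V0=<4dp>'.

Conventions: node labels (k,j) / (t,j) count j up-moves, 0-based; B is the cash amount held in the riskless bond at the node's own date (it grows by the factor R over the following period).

Risk-neutral probability p* = (R−d)/(u−d) = (1.02−0.66)/(1.29−0.66) = 0.5714.
Payoffs at expiry: V(2,0)=117.0976, V(2,1)=63.4594, V(2,2)=0.0000
  t=1,j=0: stock 85.1400 → up 109.8306 (V=63.4594), down 56.1924 (V=117.0976). Price 84.7522; hedge Δ=-1.0000, bond B=169.8922.
  t=1,j=1: stock 166.4100 → up 214.6689 (V=0.0000), down 109.8306 (V=63.4594). Price 26.6636; hedge Δ=-0.6053, bond B=127.3928.
  t=0,j=0: stock 129.0000 → up 166.4100 (V=26.6636), down 85.1400 (V=84.7522). Price 50.5477; hedge Δ=-0.7148, bond B=142.7518.
Check: Δ(0,0)·S0 + B(0,0) = 50.5477 = V0.

(0,0): Delta=-0.7148 Bond=142.7518
(1,0): Delta=-1.0000 Bond=169.8922
(1,1): Delta=-0.6053 Bond=127.3928
V0=50.5477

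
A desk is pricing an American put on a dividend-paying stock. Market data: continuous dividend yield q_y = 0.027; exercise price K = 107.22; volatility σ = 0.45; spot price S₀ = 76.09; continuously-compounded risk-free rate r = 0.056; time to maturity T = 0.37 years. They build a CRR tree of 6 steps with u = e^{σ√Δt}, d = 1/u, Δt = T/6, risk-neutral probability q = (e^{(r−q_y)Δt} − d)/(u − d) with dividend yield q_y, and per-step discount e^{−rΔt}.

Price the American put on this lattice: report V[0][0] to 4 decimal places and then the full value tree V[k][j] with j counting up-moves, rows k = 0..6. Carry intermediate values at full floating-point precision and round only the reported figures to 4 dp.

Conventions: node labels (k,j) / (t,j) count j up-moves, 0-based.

price = 31.7860
tree:
31.7860
39.1750 24.0130
46.3694 31.3242 16.2682
52.8031 39.1750 23.0478 9.0433
58.5566 46.3694 31.1300 14.4610 3.2413
63.7018 52.8031 39.1750 22.1338 6.2559 0.0000
68.3030 58.5566 46.3694 31.1300 12.0741 0.0000 0.0000

params: Δt=0.06167 u=1.11823 d=0.89427 q=0.48008 e^(-rΔt)=0.99655
t_6 payoffs: 68.3030 58.5566 46.3694 31.1300 12.0741 0.0000 0.0000
k=5: node(5,0) S=43.5182 payoff=63.7018 vs cont=63.4046 → 63.7018 [stop]  node(5,1) S=54.4169 payoff=52.8031 vs cont=52.5240 → 52.8031 [stop]  node(5,2) S=68.0450 payoff=39.1750 vs cont=38.9186 → 39.1750 [stop]  node(5,3) S=85.0862 payoff=22.1338 vs cont=21.9058 → 22.1338 [stop]  node(5,4) S=106.3951 payoff=0.8249 vs cont=6.2559 → 6.2559 [wait]  node(5,5) S=133.0406 payoff=0.0000 vs cont=0.0000 → 0.0000 [wait]
k=4: node(4,0) S=48.6634 payoff=58.5566 vs cont=58.2679 → 58.5566 [stop]  node(4,1) S=60.8506 payoff=46.3694 vs cont=46.1010 → 46.3694 [stop]  node(4,2) S=76.0900 payoff=31.1300 vs cont=30.8870 → 31.1300 [stop]  node(4,3) S=95.1459 payoff=12.0741 vs cont=14.4610 → 14.4610 [wait]  node(4,4) S=118.9742 payoff=0.0000 vs cont=3.2413 → 3.2413 [wait]
k=3: node(3,0) S=54.4169 payoff=52.8031 vs cont=52.5240 → 52.8031 [stop]  node(3,1) S=68.0450 payoff=39.1750 vs cont=38.9186 → 39.1750 [stop]  node(3,2) S=85.0862 payoff=22.1338 vs cont=23.0478 → 23.0478 [wait]  node(3,3) S=106.3951 payoff=0.8249 vs cont=9.0433 → 9.0433 [wait]
k=2: node(2,0) S=60.8506 payoff=46.3694 vs cont=46.1010 → 46.3694 [stop]  node(2,1) S=76.0900 payoff=31.1300 vs cont=31.3242 → 31.3242 [wait]  node(2,2) S=95.1459 payoff=12.0741 vs cont=16.2682 → 16.2682 [wait]
k=1: node(1,0) S=68.0450 payoff=39.1750 vs cont=39.0115 → 39.1750 [stop]  node(1,1) S=85.0862 payoff=22.1338 vs cont=24.0130 → 24.0130 [wait]
k=0: node(0,0) S=76.0900 payoff=31.1300 vs cont=31.7860 → 31.7860 [wait]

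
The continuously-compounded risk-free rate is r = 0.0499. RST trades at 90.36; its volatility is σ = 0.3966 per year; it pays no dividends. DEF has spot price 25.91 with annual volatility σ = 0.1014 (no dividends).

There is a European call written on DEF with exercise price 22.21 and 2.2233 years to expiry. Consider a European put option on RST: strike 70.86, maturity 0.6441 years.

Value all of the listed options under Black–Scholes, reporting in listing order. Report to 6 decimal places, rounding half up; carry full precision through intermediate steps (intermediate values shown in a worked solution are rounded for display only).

[DEF call K=22.21]
σ√T = 0.1014·√2.2233 = 0.151195
d₁ = (ln(S/K) + (r+σ²/2)T) / (σ√T) = (ln(25.91/22.21) + (0.0499+0.1014²/2)·2.2233) / 0.151195 = (0.154086 + 0.122373) / 0.151195 = 1.828495
d₂ = d₁ − σ√T = 1.828495 − 0.151195 = 1.677300
e^{−rT} = 0.894990
N(d₁) = 0.966262,  N(d₂) = 0.953258
price = S·N(d₁) − K·e^{−rT}·N(d₂) = 25.035857 − 18.948606 = 6.087251
[RST put K=70.86]
σ√T = 0.3966·√0.6441 = 0.318295
d₁ = (ln(S/K) + (r+σ²/2)T) / (σ√T) = (ln(90.36/70.86) + (0.0499+0.3966²/2)·0.6441) / 0.318295 = (0.243096 + 0.082796) / 0.318295 = 1.023869
d₂ = d₁ − σ√T = 1.023869 − 0.318295 = 0.705574
e^{−rT} = 0.968370
N(−d₁) = 0.152949,  N(−d₂) = 0.240227
price = K·e^{−rT}·N(−d₂) − S·N(−d₁) = 16.484041 − 13.820441 = 2.663600

price(DEF call K=22.21) = 6.087251
price(RST put K=70.86) = 2.663600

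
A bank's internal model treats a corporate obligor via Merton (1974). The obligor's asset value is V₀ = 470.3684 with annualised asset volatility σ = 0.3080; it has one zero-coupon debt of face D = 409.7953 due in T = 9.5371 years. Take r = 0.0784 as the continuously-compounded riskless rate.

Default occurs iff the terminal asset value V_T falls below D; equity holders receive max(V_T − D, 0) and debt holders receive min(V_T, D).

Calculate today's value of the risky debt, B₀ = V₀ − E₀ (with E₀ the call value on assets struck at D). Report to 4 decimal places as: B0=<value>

B0=168.6009

With assets at 470.3684 and a single debt payment of 409.7953 at 9.5371 years:
d₁ = [ln(V₀/D) + (r + σ²/2)T] / (σ√T)
   = [ln(470.3684/409.7953) + (0.0784 + 0.5·0.3080²)·9.5371] / (0.3080·√9.5371)
   = [0.137858 + 1.200072] / 0.951172 = 1.406613
d₂ = d₁ − σ√T = 1.406613 − 0.951172 = 0.455442
N(d₁) = 0.920229,  N(d₂) = 0.675604,  e^(−rT) = 0.473450
E₀ = V₀·N(d₁) − D·e^(−rT)·N(d₂)
   = 470.3684·0.920229 − 409.7953·0.473450·0.675604 = 301.767476
B₀ = V₀ − E₀ = 470.3684 − 301.767476 = 168.600924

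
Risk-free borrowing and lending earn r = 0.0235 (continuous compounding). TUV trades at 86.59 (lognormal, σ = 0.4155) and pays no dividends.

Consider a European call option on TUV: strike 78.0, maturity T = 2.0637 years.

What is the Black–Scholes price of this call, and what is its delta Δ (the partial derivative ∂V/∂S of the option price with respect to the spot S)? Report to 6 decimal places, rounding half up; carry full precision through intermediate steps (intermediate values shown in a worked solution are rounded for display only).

price = 25.614448
Δ = 0.710459

σ√T = 0.4155·√2.0637 = 0.596890
d₁ = (ln(S/K) + (r+σ²/2)T) / (σ√T) = (ln(86.59/78.0) + (0.0235+0.4155²/2)·2.0637) / 0.596890 = (0.104476 + 0.226636) / 0.596890 = 0.554727
d₂ = d₁ − σ√T = 0.554727 − 0.596890 = -0.042163
e^{−rT} = 0.952660
N(d₁) = 0.710459,  N(d₂) = 0.483185
Call price V = S·N(d₁) − K·e^{−rT}·N(d₂) = 61.518685 − 35.904237 = 25.614448
Δ = N(d₁) = 0.710459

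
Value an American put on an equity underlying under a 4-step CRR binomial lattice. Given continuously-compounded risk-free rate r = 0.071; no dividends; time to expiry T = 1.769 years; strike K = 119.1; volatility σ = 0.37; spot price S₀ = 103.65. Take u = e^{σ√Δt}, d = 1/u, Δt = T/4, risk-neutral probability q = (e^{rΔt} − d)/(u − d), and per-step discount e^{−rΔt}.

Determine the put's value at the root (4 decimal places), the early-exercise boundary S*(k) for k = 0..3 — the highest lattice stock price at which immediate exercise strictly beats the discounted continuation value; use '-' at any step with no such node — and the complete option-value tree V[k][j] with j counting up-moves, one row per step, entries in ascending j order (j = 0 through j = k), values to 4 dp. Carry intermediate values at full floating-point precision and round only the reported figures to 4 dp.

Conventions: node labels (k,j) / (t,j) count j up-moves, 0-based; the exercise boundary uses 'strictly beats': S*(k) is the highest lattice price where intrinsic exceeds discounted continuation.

price = 24.3387
boundary = - 81.0416 63.3646 81.0416
tree:
24.3387
38.0584 12.3242
55.7354 21.9589 3.5845
69.5566 38.0584 7.4418 0.0000
80.3631 55.7354 15.4500 0.0000 0.0000

Δt=0.44225  u=1.27897  d=0.78188  q=0.50296  discount=0.96909
step 4 (expiry): payoffs max(K−S,0) = 80.3631 55.7354 15.4500 0.0000 0.0000
step 3: (k=3,j=0): S=49.5434, K−S=69.5566, hold=65.8750 ⇒ V=69.5566 exercise | (k=3,j=1): S=81.0416, K−S=38.0584, hold=34.3768 ⇒ V=38.0584 exercise | (k=3,j=2): S=132.5655, K−S=0.0000, hold=7.4418 ⇒ V=7.4418 continue | (k=3,j=3): S=216.8467, K−S=0.0000, hold=0.0000 ⇒ V=0.0000 continue  boundary S*=81.0416
step 2: (k=2,j=0): S=63.3646, K−S=55.7354, hold=52.0538 ⇒ V=55.7354 exercise | (k=2,j=1): S=103.6500, K−S=15.4500, hold=21.9589 ⇒ V=21.9589 continue | (k=2,j=2): S=169.5476, K−S=0.0000, hold=3.5845 ⇒ V=3.5845 continue  boundary S*=63.3646
step 1: (k=1,j=0): S=81.0416, K−S=38.0584, hold=37.5493 ⇒ V=38.0584 exercise | (k=1,j=1): S=132.5655, K−S=0.0000, hold=12.3242 ⇒ V=12.3242 continue  boundary S*=81.0416
step 0: (k=0,j=0): S=103.6500, K−S=15.4500, hold=24.3387 ⇒ V=24.3387 continue  boundary S*=-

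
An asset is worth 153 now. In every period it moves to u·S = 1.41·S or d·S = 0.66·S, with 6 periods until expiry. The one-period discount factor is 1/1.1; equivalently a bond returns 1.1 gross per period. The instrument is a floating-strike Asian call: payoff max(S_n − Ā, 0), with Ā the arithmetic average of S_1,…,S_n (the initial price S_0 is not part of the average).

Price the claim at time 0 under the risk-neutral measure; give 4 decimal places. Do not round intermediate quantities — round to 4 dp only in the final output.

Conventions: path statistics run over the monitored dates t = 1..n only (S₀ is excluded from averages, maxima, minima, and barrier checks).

price = 42.3859

Risk-neutral up-probability p* = (R−d)/(u−d) = (1.1−0.66)/(1.41−0.66) = 0.5867; the claim prices as the p*-weighted sum of path payoffs discounted by R^6.
Enumerate all 2^6 = 64 price paths (U = up ×1.41, D = down ×0.66); each path with k up-moves has probability p*^k·(1−p*)^(6−k).
DDDDDD: Ā=45.4086, payoff=0.0000, prob=0.004987
UDDDDD: Ā=97.0093, payoff=0.0000, prob=0.007078
DUDDDD: Ā=77.8843, payoff=0.0000, prob=0.007078
UUDDDD: Ā=166.3893, payoff=0.0000, prob=0.010046
DDUDDD: Ā=65.2618, payoff=0.0000, prob=0.007078
UDUDDD: Ā=139.4230, payoff=0.0000, prob=0.010046
DUUDDD: Ā=120.2980, payoff=0.0000, prob=0.010046
UUUDDD: Ā=257.0003, payoff=0.0000, prob=0.014259
DDDUDD: Ā=56.9310, payoff=0.0000, prob=0.007078
UDDUDD: Ā=121.6253, payoff=0.0000, prob=0.010046
DUDUDD: Ā=102.5003, payoff=0.0000, prob=0.010046
UUDUDD: Ā=218.9779, payoff=0.0000, prob=0.014259
DDUUDD: Ā=89.8778, payoff=0.0000, prob=0.010046
UDUUDD: Ā=192.0117, payoff=0.0000, prob=0.014259
DUUUDD: Ā=172.8867, payoff=0.0000, prob=0.014259
UUUUDD: Ā=369.3488, payoff=0.0000, prob=0.020238
DDDDUD: Ā=51.4326, payoff=0.0000, prob=0.007078
UDDDUD: Ā=109.8788, payoff=0.0000, prob=0.010046
DUDDUD: Ā=90.7538, payoff=0.0000, prob=0.010046
UUDDUD: Ā=193.8831, payoff=0.0000, prob=0.014259
DDUDUD: Ā=78.1313, payoff=0.0000, prob=0.010046
UDUDUD: Ā=166.9169, payoff=0.0000, prob=0.014259
DUUDUD: Ā=147.7919, payoff=0.0000, prob=0.014259
UUUDUD: Ā=315.7372, payoff=0.0000, prob=0.020238
DDDUUD: Ā=69.8005, payoff=0.0000, prob=0.010046
UDDUUD: Ā=149.1192, payoff=0.0000, prob=0.014259
DUDUUD: Ā=129.9942, payoff=0.0000, prob=0.014259
UUDUUD: Ā=277.7148, payoff=0.0000, prob=0.020238
DDUUUD: Ā=117.3717, payoff=5.9333, prob=0.014259
UDUUUD: Ā=250.7485, payoff=12.6757, prob=0.020238
DUUUUD: Ā=231.6235, payoff=31.8007, prob=0.020238
UUUUUD: Ā=494.8321, payoff=67.9379, prob=0.028725
DDDDDU: Ā=47.8037, payoff=0.0000, prob=0.007078
UDDDDU: Ā=102.1261, payoff=0.0000, prob=0.010046
DUDDDU: Ā=83.0011, payoff=0.0000, prob=0.010046
UUDDDU: Ā=177.3206, payoff=0.0000, prob=0.014259
DDUDDU: Ā=70.3786, payoff=0.0000, prob=0.010046
UDUDDU: Ā=150.3543, payoff=0.0000, prob=0.014259
DUUDDU: Ā=131.2293, payoff=0.0000, prob=0.014259
UUUDDU: Ā=280.3536, payoff=0.0000, prob=0.020238
DDDUDU: Ā=62.0478, payoff=0.0000, prob=0.010046
UDDUDU: Ā=132.5566, payoff=0.0000, prob=0.014259
DUDUDU: Ā=113.4316, payoff=9.8734, prob=0.014259
UUDUDU: Ā=242.3311, payoff=21.0931, prob=0.020238
DDUUDU: Ā=100.8091, payoff=22.4959, prob=0.014259
UDUUDU: Ā=215.3649, payoff=48.0594, prob=0.020238
DUUUDU: Ā=196.2399, payoff=67.1844, prob=0.020238
UUUUDU: Ā=419.2398, payoff=143.5302, prob=0.028725
DDDDUU: Ā=56.5494, payoff=1.1678, prob=0.010046
UDDDUU: Ā=120.8101, payoff=2.4949, prob=0.014259
DUDDUU: Ā=101.6851, payoff=21.6199, prob=0.014259
UUDDUU: Ā=217.2364, payoff=46.1879, prob=0.020238
DDUDUU: Ā=89.0626, payoff=34.2424, prob=0.014259
UDUDUU: Ā=190.2701, payoff=73.1542, prob=0.020238
DUUDUU: Ā=171.1451, payoff=92.2792, prob=0.020238
UUUDUU: Ā=365.6282, payoff=197.1418, prob=0.028725
DDDUUU: Ā=80.7318, payoff=42.5732, prob=0.014259
UDDUUU: Ā=172.4724, payoff=90.9519, prob=0.020238
DUDUUU: Ā=153.3474, payoff=110.0769, prob=0.020238
UUDUUU: Ā=327.6058, payoff=235.1642, prob=0.028725
DDUUUU: Ā=140.7249, payoff=122.6994, prob=0.020238
UDUUUU: Ā=300.6395, payoff=262.1305, prob=0.028725
DUUUUU: Ā=281.5145, payoff=281.2555, prob=0.028725
UUUUUU: Ā=601.4174, payoff=600.8640, prob=0.040771
Price = Σ prob·payoff / R^6 = 75.089290 / 1.771561 = 42.3859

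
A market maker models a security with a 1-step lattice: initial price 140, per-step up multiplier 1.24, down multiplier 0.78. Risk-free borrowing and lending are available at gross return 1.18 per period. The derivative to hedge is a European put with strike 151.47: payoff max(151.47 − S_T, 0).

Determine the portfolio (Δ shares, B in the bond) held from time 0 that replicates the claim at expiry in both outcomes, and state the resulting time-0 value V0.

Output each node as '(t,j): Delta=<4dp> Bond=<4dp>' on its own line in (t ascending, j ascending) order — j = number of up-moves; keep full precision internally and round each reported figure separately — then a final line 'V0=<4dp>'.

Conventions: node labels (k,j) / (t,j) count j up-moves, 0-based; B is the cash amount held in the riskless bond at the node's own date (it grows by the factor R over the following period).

Under the risk-neutral measure, an up-move has probability p* = (R−d)/(u−d) = 0.8696 and values discount at R = 1.18.
At maturity the claim pays: V(1,0)=42.2700, V(1,1)=0.0000
  t=0,j=0: stock 140.0000 → up 173.6000 (V=0.0000), down 109.2000 (V=42.2700). Price 4.6724; hedge Δ=-0.6564, bond B=96.5637.
Check: Δ(0,0)·S0 + B(0,0) = 4.6724 = V0.

(0,0): Delta=-0.6564 Bond=96.5637
V0=4.6724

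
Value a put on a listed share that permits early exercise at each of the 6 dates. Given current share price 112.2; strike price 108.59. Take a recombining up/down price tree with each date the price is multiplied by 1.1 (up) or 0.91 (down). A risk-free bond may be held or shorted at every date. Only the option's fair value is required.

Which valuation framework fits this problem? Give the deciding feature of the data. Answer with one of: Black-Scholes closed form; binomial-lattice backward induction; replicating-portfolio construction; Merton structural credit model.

Key observation: early exercise of the strike-108.59 put must be checked at each of the 6 dates (spot 112.2), which forces a node-by-node comparison of intrinsic and continuation value backward from expiry.

framework: binomial-lattice backward induction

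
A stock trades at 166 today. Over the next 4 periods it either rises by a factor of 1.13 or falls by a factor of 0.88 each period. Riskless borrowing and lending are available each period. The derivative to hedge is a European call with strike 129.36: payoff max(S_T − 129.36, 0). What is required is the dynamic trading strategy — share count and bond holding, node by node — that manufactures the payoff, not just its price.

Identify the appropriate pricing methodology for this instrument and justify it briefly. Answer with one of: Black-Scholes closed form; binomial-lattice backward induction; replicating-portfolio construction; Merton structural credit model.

Key observation: what is demanded is not a single number but the (Δ, B) position at each node of the 1.13/0.88 tree starting at 166; constructing those positions is the replicating-portfolio method.

framework: replicating-portfolio construction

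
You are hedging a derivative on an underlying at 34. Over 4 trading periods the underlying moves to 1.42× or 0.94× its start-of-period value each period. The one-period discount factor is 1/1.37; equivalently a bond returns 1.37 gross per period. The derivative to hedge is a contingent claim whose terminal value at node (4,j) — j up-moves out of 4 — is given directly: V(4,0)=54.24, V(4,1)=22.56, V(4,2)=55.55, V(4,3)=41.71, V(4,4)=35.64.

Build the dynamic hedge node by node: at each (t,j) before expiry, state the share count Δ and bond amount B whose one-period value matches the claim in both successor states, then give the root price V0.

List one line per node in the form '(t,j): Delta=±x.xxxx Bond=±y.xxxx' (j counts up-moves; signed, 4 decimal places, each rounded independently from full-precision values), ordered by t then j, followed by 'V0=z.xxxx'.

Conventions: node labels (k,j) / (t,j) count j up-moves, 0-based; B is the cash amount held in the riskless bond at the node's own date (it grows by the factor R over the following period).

(0,0): Delta=-0.1646 Bond=16.5115
(1,0): Delta=-0.1838 Bond=23.2350
(1,1): Delta=-0.1631 Bond=22.5493
(2,0): Delta=1.3289 Bond=-13.6146
(2,1): Delta=-0.3003 Bond=37.1165
(2,2): Delta=-0.1526 Bond=30.1688
(3,0): Delta=-2.3371 Bond=84.8759
(3,1): Delta=1.6111 Bond=-30.6901
(3,2): Delta=-0.4474 Bond=60.3309
(3,3): Delta=-0.1299 Bond=39.1220
V0=10.9141

Under the risk-neutral measure, an up-move has probability p* = (R−d)/(u−d) = 0.8958 and values discount at R = 1.37.
Terminal payoffs: V(4,0)=54.2400, V(4,1)=22.5600, V(4,2)=55.5500, V(4,3)=41.7100, V(4,4)=35.6400
Node (3,0) S=28.2399: V=(p*·22.5600+(1−p*)·54.2400)/1.37=18.8759; Δ=(22.5600−54.2400)/(40.1006−26.5455)=-2.3371; B=V−Δ·S=84.8759
Node (3,1) S=42.6602: V=(p*·55.5500+(1−p*)·22.5600)/1.37=38.0391; Δ=(55.5500−22.5600)/(60.5775−40.1006)=1.6111; B=V−Δ·S=-30.6901
Node (3,2) S=64.4441: V=(p*·41.7100+(1−p*)·55.5500)/1.37=31.4976; Δ=(41.7100−55.5500)/(91.5107−60.5775)=-0.4474; B=V−Δ·S=60.3309
Node (3,3) S=97.3518: V=(p*·35.6400+(1−p*)·41.7100)/1.37=26.4761; Δ=(35.6400−41.7100)/(138.2395−91.5107)=-0.1299; B=V−Δ·S=39.1220
Node (2,0) S=30.0424: V=(p*·38.0391+(1−p*)·18.8759)/1.37=26.3087; Δ=(38.0391−18.8759)/(42.6602−28.2399)=1.3289; B=V−Δ·S=-13.6146
Node (2,1) S=45.3832: V=(p*·31.4976+(1−p*)·38.0391)/1.37=23.4883; Δ=(31.4976−38.0391)/(64.4441−42.6602)=-0.3003; B=V−Δ·S=37.1165
Node (2,2) S=68.5576: V=(p*·26.4761+(1−p*)·31.4976)/1.37=19.7074; Δ=(26.4761−31.4976)/(97.3518−64.4441)=-0.1526; B=V−Δ·S=30.1688
Node (1,0) S=31.9600: V=(p*·23.4883+(1−p*)·26.3087)/1.37=17.3592; Δ=(23.4883−26.3087)/(45.3832−30.0424)=-0.1838; B=V−Δ·S=23.2350
Node (1,1) S=48.2800: V=(p*·19.7074+(1−p*)·23.4883)/1.37=14.6725; Δ=(19.7074−23.4883)/(68.5576−45.3832)=-0.1631; B=V−Δ·S=22.5493
Node (0,0) S=34.0000: V=(p*·14.6725+(1−p*)·17.3592)/1.37=10.9141; Δ=(14.6725−17.3592)/(48.2800−31.9600)=-0.1646; B=V−Δ·S=16.5115
Check: Δ(0,0)·S0 + B(0,0) = 10.9141 = V0.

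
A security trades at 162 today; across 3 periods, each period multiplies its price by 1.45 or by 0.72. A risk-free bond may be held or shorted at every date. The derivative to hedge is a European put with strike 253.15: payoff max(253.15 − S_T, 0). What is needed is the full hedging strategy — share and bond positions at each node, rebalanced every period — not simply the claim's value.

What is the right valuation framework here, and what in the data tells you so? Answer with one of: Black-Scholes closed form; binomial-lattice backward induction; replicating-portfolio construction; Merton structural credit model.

framework: replicating-portfolio construction

Key observation: what is demanded is not a single number but the (Δ, B) position at each node of the 1.45/0.72 tree starting at 162; constructing those positions is the replicating-portfolio method.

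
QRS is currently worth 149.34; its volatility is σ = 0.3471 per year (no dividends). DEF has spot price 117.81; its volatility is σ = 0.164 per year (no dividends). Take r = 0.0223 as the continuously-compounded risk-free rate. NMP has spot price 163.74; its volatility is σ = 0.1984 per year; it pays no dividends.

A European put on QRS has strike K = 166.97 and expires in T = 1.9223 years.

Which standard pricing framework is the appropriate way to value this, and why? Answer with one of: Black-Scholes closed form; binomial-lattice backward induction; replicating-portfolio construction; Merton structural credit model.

Key observation: the strike-166.97 put on QRS is European-exercise on a continuously-modelled lognormal underlying, so its value is a single closed-form evaluation.

framework: Black-Scholes closed form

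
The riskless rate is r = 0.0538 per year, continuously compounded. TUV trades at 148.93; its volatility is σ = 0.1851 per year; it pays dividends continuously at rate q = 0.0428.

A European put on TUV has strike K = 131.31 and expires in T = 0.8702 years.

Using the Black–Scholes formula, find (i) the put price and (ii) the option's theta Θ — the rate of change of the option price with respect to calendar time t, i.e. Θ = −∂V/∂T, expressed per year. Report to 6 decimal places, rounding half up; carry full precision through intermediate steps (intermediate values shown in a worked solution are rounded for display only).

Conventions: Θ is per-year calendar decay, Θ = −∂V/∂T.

σ√T = 0.1851·√0.8702 = 0.172670
d₁ = (ln(S/K) + (r−q+σ²/2)T) / (σ√T) = (ln(148.93/131.31) + (0.0538−0.0428+0.1851²/2)·0.8702) / 0.172670 = (0.125915 + 0.024480) / 0.172670 = 0.870999
d₂ = d₁ − σ√T = 0.870999 − 0.172670 = 0.698329
e^{−rT} = 0.954262
e^{−qT} = 0.963440
N(−d₁) = 0.191877,  N(−d₂) = 0.242486
Put price V = K·e^{−rT}·N(−d₂) − S·e^{−qT}·N(−d₁) = 30.384464 − 27.531562 = 2.852902
φ(d₁) = (1/√(2π))·e^{−d₁²/2} = 0.273007
Θ = −S·e^{−qT}·φ(d₁)·σ/(2√T) − q·S·e^{−qT}·N(−d₁) + r·K·e^{−rT}·N(−d₂) = −3.886401 − 1.178351 + 1.634684 = -3.430068

price = 2.852902
Θ = -3.430068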